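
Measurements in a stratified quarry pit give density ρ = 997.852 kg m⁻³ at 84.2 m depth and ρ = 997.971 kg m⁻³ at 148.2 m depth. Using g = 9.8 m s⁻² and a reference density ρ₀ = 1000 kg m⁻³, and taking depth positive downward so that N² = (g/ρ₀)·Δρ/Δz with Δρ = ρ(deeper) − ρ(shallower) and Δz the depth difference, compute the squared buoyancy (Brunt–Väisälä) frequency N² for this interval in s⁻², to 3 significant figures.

Δρ = 997.971 − 997.852 = 0.119 kg m⁻³ over Δz = 148.2 − 84.2 = 64 m.
N² = (9.8/1000) × (0.119/64) = 1.8222 × 10⁻⁵ s⁻² ≈ 1.82 × 10⁻⁵ s⁻².

1.82 × 10⁻⁵ s⁻²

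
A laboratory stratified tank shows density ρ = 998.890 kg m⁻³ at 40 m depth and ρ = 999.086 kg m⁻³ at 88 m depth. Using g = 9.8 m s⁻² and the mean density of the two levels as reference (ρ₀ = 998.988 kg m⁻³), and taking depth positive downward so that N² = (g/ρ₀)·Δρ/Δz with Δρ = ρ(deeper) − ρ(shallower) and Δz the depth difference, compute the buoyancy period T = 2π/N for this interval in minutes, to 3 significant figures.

16.5 min

Δρ = 999.086 − 998.890 = 0.196 kg m⁻³ over Δz = 88 − 40 = 48 m.
N² = (9.8/998.988) × (0.196/48) = 4.0057 × 10⁻⁵ s⁻².
N = √(4.0057 × 10⁻⁵) = 6.3291 × 10⁻³ rad s⁻¹, so T = 2π/N = 992.75 s = 16.546 min ≈ 16.5 min.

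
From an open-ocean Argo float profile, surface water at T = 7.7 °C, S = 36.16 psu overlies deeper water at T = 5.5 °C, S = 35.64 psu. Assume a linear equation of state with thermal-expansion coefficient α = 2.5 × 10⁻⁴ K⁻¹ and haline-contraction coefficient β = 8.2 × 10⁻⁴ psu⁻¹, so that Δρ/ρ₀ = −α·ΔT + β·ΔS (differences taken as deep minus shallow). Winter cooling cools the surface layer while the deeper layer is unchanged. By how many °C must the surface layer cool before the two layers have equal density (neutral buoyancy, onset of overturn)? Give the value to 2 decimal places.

Neutral buoyancy requires Δρ = 0, i.e. −α(T_deep − T_surf′) + β(S_deep − S_surf) = 0.
T_surf′ = T_deep − (β/α)·ΔS = 5.5 − (8.2 × 10⁻⁴/2.5 × 10⁻⁴)·(-0.52) = 7.2056 °C.
Cooling required: 7.7 − (7.2056) = 0.4944 °C.

0.49 °C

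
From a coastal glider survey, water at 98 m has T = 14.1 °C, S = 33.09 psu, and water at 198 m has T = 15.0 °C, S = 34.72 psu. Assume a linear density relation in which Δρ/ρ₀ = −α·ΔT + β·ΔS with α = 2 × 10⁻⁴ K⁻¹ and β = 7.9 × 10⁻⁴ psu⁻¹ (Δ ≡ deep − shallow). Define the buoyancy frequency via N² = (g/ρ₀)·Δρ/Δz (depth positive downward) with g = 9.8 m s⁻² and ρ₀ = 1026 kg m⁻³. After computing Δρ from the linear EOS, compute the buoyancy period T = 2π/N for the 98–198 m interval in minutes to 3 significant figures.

ΔT = +0.9 K, ΔS = +1.63 psu (deep − shallow).
Δρ/ρ₀ = −αΔT + βΔS = -1.80 × 10⁻⁴ + 1.2877 × 10⁻³ = 1.1077 × 10⁻³, so Δρ ≈ 1.137 kg m⁻³.
N² = (g/ρ₀)·Δρ/Δz = g·(Δρ/ρ₀)/Δz = 9.8 × 1.1077 × 10⁻³ / 100 = 1.0855 × 10⁻⁴ s⁻².
N = √(1.0855 × 10⁻⁴) = 0.010419 rad s⁻¹ → T = 2π/N = 603.05 s = 10.051 min ≈ 10.1 min.

10.1 min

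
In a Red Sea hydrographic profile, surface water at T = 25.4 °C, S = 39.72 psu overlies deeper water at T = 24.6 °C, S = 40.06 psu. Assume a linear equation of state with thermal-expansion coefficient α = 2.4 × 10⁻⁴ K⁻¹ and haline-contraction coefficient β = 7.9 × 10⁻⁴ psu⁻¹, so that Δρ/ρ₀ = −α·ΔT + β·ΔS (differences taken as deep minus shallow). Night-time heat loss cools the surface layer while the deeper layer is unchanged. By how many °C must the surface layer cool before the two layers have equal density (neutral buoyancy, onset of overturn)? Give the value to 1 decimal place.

1.9 °C

Neutral buoyancy requires Δρ = 0, i.e. −α(T_deep − T_surf′) + β(S_deep − S_surf) = 0.
T_surf′ = T_deep − (β/α)·ΔS = 24.6 − (7.9 × 10⁻⁴/2.4 × 10⁻⁴)·(+0.34) = 23.481 °C.
Cooling required: 25.4 − (23.481) = 1.919 °C.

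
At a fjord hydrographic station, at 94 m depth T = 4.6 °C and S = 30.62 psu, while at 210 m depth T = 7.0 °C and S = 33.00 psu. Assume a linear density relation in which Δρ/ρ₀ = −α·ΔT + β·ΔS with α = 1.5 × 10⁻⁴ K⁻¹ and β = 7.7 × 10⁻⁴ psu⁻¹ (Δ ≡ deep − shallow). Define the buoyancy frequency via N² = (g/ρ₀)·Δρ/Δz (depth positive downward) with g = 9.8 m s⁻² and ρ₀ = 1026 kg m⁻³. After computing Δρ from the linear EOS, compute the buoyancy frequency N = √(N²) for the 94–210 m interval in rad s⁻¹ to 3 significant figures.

ΔT = +2.4 K, ΔS = +2.38 psu (deep − shallow).
Δρ/ρ₀ = −αΔT + βΔS = -3.60 × 10⁻⁴ + 1.8326 × 10⁻³ = 1.4726 × 10⁻³, so Δρ ≈ 1.511 kg m⁻³.
N² = (g/ρ₀)·Δρ/Δz = g·(Δρ/ρ₀)/Δz = 9.8 × 1.4726 × 10⁻³ / 116 = 1.2441 × 10⁻⁴ s⁻².
N = √(1.2441 × 10⁻⁴) = 0.011154 rad s⁻¹ ≈ 0.0112 rad s⁻¹.

0.0112 rad s⁻¹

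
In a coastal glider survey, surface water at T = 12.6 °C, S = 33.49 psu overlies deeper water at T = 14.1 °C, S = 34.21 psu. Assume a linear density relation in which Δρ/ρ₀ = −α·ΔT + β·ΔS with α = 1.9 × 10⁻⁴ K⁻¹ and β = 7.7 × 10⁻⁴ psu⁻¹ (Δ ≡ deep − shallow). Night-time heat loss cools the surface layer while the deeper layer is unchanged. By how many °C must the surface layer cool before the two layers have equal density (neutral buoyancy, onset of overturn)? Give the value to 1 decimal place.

Neutral buoyancy requires Δρ = 0, i.e. −α(T_deep − T_surf′) + β(S_deep − S_surf) = 0.
T_surf′ = T_deep − (β/α)·ΔS = 14.1 − (7.7 × 10⁻⁴/1.9 × 10⁻⁴)·(+0.72) = 11.182 °C.
Cooling required: 12.6 − (11.182) = 1.418 °C.

1.4 °C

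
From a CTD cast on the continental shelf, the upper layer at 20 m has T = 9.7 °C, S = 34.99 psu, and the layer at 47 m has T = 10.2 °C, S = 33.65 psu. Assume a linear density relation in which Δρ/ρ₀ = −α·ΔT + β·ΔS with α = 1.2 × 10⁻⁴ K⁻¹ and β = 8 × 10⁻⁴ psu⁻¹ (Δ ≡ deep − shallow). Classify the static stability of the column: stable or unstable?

unstable

ΔT = 10.2 − 9.7 = +0.5 K and ΔS = 33.65 − 34.99 = -1.34 psu (deep − shallow).
−αΔT = -6.00 × 10⁻⁵; βΔS = -1.072 × 10⁻³; sum Δρ/ρ₀ = -1.132 × 10⁻³.
Δρ/ρ₀ < 0, so Δρ < 0: deeper water is lighter → statically unstable; the column would overturn.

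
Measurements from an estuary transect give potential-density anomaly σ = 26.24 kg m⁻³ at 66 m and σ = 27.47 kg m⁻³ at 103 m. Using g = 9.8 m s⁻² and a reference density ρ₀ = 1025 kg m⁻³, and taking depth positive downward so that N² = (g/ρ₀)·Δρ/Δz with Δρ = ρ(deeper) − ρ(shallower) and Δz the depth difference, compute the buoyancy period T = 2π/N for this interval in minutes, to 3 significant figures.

5.87 min

Δρ = 1027.47 − 1026.24 = 1.23 kg m⁻³ over Δz = 103 − 66 = 37 m.
N² = (9.8/1025) × (1.23/37) = 3.1784 × 10⁻⁴ s⁻².
N = √(3.1784 × 10⁻⁴) = 0.017828 rad s⁻¹, so T = 2π/N = 352.43 s = 5.8738 min ≈ 5.87 min.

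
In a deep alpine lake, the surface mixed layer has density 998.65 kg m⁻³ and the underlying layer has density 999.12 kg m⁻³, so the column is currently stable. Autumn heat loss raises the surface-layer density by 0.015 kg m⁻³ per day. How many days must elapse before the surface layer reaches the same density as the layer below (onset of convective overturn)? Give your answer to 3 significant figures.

31.3 days

Density deficit of the surface layer: 999.12 − 998.65 = 0.47 kg m⁻³.
Required change = 0.47 / 0.015 = 31.3 days.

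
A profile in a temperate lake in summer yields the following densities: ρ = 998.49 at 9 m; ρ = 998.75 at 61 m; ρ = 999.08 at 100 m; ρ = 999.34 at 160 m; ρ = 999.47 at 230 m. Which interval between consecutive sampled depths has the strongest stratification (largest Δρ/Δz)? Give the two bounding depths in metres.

Compute the density gradient over each adjacent pair:
  9–61 m: Δρ/Δz = 0.26/52 = 5.0 × 10⁻³ kg m⁻⁴
  61–100 m: Δρ/Δz = 0.33/39 = 8.5 × 10⁻³ kg m⁻⁴
  100–160 m: Δρ/Δz = 0.26/60 = 4.3 × 10⁻³ kg m⁻⁴
  160–230 m: Δρ/Δz = 0.13/70 = 1.9 × 10⁻³ kg m⁻⁴
The largest gradient is in the 61–100 m interval — the pycnocline.

61–100 m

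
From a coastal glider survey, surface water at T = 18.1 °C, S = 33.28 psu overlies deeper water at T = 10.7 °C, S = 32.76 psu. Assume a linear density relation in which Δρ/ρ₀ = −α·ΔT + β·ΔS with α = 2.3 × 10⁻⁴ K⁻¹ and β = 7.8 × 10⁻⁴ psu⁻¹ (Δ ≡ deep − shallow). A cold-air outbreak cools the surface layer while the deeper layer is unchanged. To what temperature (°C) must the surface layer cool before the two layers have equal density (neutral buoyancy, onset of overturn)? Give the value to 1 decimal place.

12.5 °C

Neutral buoyancy requires Δρ = 0, i.e. −α(T_deep − T_surf′) + β(S_deep − S_surf) = 0.
T_surf′ = T_deep − (β/α)·ΔS = 10.7 − (7.8 × 10⁻⁴/2.3 × 10⁻⁴)·(-0.52) = 12.463 °C.
Cooling required: 18.1 − (12.463) = 5.637 °C.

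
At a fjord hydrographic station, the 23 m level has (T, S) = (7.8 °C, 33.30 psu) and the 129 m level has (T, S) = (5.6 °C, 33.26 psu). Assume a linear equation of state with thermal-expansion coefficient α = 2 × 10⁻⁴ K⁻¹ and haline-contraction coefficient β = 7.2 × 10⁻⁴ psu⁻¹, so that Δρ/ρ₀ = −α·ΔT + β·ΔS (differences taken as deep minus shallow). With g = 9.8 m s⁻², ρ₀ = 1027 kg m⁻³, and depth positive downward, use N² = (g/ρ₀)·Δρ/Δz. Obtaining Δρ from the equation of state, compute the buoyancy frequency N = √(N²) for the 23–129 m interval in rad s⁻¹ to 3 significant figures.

ΔT = -2.2 K, ΔS = -0.04 psu (deep − shallow).
Δρ/ρ₀ = −αΔT + βΔS = 4.40 × 10⁻⁴ − 2.88 × 10⁻⁵ = 4.112 × 10⁻⁴, so Δρ ≈ 0.4223 kg m⁻³.
N² = (g/ρ₀)·Δρ/Δz = g·(Δρ/ρ₀)/Δz = 9.8 × 4.112 × 10⁻⁴ / 106 = 3.8017 × 10⁻⁵ s⁻².
N = √(3.8017 × 10⁻⁵) = 6.1658 × 10⁻³ rad s⁻¹ ≈ 6.17 × 10⁻³ rad s⁻¹.

6.17 × 10⁻³ rad s⁻¹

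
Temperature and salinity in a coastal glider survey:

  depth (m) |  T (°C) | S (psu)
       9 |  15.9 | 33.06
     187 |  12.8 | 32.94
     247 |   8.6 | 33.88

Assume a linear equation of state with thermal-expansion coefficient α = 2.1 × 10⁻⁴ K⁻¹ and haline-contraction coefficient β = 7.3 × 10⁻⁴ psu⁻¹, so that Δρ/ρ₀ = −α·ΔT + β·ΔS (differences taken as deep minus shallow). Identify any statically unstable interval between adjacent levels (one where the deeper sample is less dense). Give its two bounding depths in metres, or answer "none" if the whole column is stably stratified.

none

Evaluate Δρ/ρ₀ = −αΔT + βΔS across each adjacent pair:
  9–187 m: −αΔT+βΔS = −(2.1 × 10⁻⁴)(-3.1)+(7.3 × 10⁻⁴)(-0.12) = 5.6 × 10⁻⁴ → stable
  187–247 m: −αΔT+βΔS = −(2.1 × 10⁻⁴)(-4.2)+(7.3 × 10⁻⁴)(+0.94) = 1.6 × 10⁻³ → stable
Every interval has Δρ > 0: the column is stably stratified throughout.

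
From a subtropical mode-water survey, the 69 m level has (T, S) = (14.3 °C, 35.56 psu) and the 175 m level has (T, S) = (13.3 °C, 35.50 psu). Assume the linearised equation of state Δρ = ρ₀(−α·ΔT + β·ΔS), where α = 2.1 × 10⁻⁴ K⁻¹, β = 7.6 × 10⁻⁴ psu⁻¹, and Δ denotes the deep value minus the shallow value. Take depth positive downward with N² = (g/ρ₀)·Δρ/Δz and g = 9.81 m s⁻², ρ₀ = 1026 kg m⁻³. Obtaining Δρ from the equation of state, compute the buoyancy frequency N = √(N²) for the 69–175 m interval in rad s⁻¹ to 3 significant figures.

3.90 × 10⁻³ rad s⁻¹

ΔT = -1.0 K, ΔS = -0.06 psu (deep − shallow).
Δρ/ρ₀ = −αΔT + βΔS = 2.10 × 10⁻⁴ − 4.56 × 10⁻⁵ = 1.644 × 10⁻⁴, so Δρ ≈ 0.1687 kg m⁻³.
N² = (g/ρ₀)·Δρ/Δz = g·(Δρ/ρ₀)/Δz = 9.81 × 1.644 × 10⁻⁴ / 106 = 1.5215 × 10⁻⁵ s⁻².
N = √(1.5215 × 10⁻⁵) = 3.9006 × 10⁻³ rad s⁻¹ ≈ 3.90 × 10⁻³ rad s⁻¹.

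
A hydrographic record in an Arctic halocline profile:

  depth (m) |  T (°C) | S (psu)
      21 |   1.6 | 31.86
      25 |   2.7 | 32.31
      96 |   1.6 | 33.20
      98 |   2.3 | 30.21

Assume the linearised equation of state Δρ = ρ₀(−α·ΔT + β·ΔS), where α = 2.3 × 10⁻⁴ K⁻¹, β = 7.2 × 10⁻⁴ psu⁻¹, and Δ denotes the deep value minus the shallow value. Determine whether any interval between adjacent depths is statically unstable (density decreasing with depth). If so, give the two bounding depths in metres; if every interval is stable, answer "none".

Evaluate Δρ/ρ₀ = −αΔT + βΔS across each adjacent pair:
  21–25 m: −αΔT+βΔS = −(2.3 × 10⁻⁴)(+1.1)+(7.2 × 10⁻⁴)(+0.45) = 7.1 × 10⁻⁵ → stable
  25–96 m: −αΔT+βΔS = −(2.3 × 10⁻⁴)(-1.1)+(7.2 × 10⁻⁴)(+0.89) = 8.9 × 10⁻⁴ → stable
  96–98 m: −αΔT+βΔS = −(2.3 × 10⁻⁴)(+0.7)+(7.2 × 10⁻⁴)(-2.99) = -2.3 × 10⁻³ → UNSTABLE
The 96–98 m interval has Δρ < 0: lighter water underlies denser water.

96–98 m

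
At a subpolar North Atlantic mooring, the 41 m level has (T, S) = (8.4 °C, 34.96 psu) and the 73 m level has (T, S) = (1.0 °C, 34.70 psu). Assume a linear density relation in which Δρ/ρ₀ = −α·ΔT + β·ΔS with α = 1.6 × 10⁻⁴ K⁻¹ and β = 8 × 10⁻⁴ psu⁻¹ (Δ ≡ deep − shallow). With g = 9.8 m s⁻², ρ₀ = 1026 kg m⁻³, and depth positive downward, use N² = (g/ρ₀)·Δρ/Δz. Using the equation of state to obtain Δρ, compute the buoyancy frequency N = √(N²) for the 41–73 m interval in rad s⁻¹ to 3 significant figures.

0.0173 rad s⁻¹

ΔT = -7.4 K, ΔS = -0.26 psu (deep − shallow).
Δρ/ρ₀ = −αΔT + βΔS = 1.184 × 10⁻³ − 2.08 × 10⁻⁴ = 9.76 × 10⁻⁴, so Δρ ≈ 1.001 kg m⁻³.
N² = (g/ρ₀)·Δρ/Δz = g·(Δρ/ρ₀)/Δz = 9.8 × 9.76 × 10⁻⁴ / 32 = 2.9890 × 10⁻⁴ s⁻².
N = √(2.9890 × 10⁻⁴) = 0.017289 rad s⁻¹ ≈ 0.0173 rad s⁻¹.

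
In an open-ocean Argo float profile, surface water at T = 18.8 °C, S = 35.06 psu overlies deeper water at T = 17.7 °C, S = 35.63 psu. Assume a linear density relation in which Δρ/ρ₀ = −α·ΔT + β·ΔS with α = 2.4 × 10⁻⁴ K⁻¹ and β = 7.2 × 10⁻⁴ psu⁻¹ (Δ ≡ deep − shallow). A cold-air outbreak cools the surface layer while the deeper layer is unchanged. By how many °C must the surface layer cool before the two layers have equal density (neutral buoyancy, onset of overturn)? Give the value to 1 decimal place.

Neutral buoyancy requires Δρ = 0, i.e. −α(T_deep − T_surf′) + β(S_deep − S_surf) = 0.
T_surf′ = T_deep − (β/α)·ΔS = 17.7 − (7.2 × 10⁻⁴/2.4 × 10⁻⁴)·(+0.57) = 15.990 °C.
Cooling required: 18.8 − (15.990) = 2.810 °C.

2.8 °C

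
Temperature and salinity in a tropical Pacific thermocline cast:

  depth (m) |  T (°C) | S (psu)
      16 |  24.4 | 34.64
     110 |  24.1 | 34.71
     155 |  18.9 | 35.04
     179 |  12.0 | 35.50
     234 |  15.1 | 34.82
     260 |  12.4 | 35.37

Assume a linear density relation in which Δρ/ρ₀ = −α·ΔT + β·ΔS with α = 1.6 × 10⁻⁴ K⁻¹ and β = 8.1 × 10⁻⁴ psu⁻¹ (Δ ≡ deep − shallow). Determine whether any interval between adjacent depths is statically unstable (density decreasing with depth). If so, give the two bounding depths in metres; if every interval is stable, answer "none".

Evaluate Δρ/ρ₀ = −αΔT + βΔS across each adjacent pair:
  16–110 m: −αΔT+βΔS = −(1.6 × 10⁻⁴)(-0.3)+(8.1 × 10⁻⁴)(+0.07) = 1.0 × 10⁻⁴ → stable
  110–155 m: −αΔT+βΔS = −(1.6 × 10⁻⁴)(-5.2)+(8.1 × 10⁻⁴)(+0.33) = 1.1 × 10⁻³ → stable
  155–179 m: −αΔT+βΔS = −(1.6 × 10⁻⁴)(-6.9)+(8.1 × 10⁻⁴)(+0.46) = 1.5 × 10⁻³ → stable
  179–234 m: −αΔT+βΔS = −(1.6 × 10⁻⁴)(+3.1)+(8.1 × 10⁻⁴)(-0.68) = -1.0 × 10⁻³ → UNSTABLE
  234–260 m: −αΔT+βΔS = −(1.6 × 10⁻⁴)(-2.7)+(8.1 × 10⁻⁴)(+0.55) = 8.8 × 10⁻⁴ → stable
The 179–234 m interval has Δρ < 0: lighter water underlies denser water.

179–234 m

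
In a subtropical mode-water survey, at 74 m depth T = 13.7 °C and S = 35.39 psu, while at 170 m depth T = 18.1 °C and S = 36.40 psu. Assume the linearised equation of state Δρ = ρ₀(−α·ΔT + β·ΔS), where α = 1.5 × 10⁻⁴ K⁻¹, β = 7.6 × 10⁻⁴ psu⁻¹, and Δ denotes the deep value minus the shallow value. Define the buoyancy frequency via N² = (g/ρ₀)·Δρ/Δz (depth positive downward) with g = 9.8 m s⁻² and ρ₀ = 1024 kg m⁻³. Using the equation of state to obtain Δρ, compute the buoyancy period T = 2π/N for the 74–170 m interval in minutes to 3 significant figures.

31.6 min

ΔT = +4.4 K, ΔS = +1.01 psu (deep − shallow).
Δρ/ρ₀ = −αΔT + βΔS = -6.60 × 10⁻⁴ + 7.676 × 10⁻⁴ = 1.076 × 10⁻⁴, so Δρ ≈ 0.1102 kg m⁻³.
N² = (g/ρ₀)·Δρ/Δz = g·(Δρ/ρ₀)/Δz = 9.8 × 1.076 × 10⁻⁴ / 96 = 1.0984 × 10⁻⁵ s⁻².
N = √(1.0984 × 10⁻⁵) = 3.3142 × 10⁻³ rad s⁻¹ → T = 2π/N = 1.8958 × 10³ s = 31.597 min ≈ 31.6 min.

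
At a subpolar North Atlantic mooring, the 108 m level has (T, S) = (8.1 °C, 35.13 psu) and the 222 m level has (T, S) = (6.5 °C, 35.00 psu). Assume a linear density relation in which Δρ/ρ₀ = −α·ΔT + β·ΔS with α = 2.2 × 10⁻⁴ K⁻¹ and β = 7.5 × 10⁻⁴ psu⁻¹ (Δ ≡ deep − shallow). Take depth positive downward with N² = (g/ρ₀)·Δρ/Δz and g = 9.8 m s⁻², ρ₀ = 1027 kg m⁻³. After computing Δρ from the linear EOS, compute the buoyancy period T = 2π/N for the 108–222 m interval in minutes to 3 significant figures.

22.4 min

ΔT = -1.6 K, ΔS = -0.13 psu (deep − shallow).
Δρ/ρ₀ = −αΔT + βΔS = 3.52 × 10⁻⁴ − 9.75 × 10⁻⁵ = 2.545 × 10⁻⁴, so Δρ ≈ 0.2614 kg m⁻³.
N² = (g/ρ₀)·Δρ/Δz = g·(Δρ/ρ₀)/Δz = 9.8 × 2.545 × 10⁻⁴ / 114 = 2.1878 × 10⁻⁵ s⁻².
N = √(2.1878 × 10⁻⁵) = 4.6774 × 10⁻³ rad s⁻¹ → T = 2π/N = 1.3433 × 10³ s = 22.388 min ≈ 22.4 min.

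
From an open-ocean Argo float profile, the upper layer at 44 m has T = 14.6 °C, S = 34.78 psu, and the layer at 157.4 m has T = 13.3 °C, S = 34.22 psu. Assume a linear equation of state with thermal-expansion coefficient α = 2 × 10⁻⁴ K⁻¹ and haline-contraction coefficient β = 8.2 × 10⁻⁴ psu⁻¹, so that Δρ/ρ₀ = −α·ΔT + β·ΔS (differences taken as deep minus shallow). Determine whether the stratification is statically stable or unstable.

unstable

ΔT = 13.3 − 14.6 = -1.3 K and ΔS = 34.22 − 34.78 = -0.56 psu (deep − shallow).
−αΔT = 2.60 × 10⁻⁴; βΔS = -4.592 × 10⁻⁴; sum Δρ/ρ₀ = -1.992 × 10⁻⁴.
Δρ/ρ₀ < 0, so Δρ < 0: deeper water is lighter → statically unstable; the column would overturn.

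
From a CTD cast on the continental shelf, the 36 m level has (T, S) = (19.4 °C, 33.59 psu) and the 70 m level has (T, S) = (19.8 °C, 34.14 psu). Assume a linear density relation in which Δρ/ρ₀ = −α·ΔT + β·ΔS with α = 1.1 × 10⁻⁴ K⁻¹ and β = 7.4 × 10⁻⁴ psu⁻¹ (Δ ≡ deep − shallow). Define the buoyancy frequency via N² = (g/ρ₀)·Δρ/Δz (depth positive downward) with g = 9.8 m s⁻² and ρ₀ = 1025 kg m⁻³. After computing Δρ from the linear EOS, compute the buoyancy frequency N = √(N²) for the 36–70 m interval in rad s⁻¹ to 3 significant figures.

0.0102 rad s⁻¹

ΔT = +0.4 K, ΔS = +0.55 psu (deep − shallow).
Δρ/ρ₀ = −αΔT + βΔS = -4.40 × 10⁻⁵ + 4.07 × 10⁻⁴ = 3.63 × 10⁻⁴, so Δρ ≈ 0.3721 kg m⁻³.
N² = (g/ρ₀)·Δρ/Δz = g·(Δρ/ρ₀)/Δz = 9.8 × 3.63 × 10⁻⁴ / 34 = 1.0463 × 10⁻⁴ s⁻².
N = √(1.0463 × 10⁻⁴) = 0.010229 rad s⁻¹ ≈ 0.0102 rad s⁻¹.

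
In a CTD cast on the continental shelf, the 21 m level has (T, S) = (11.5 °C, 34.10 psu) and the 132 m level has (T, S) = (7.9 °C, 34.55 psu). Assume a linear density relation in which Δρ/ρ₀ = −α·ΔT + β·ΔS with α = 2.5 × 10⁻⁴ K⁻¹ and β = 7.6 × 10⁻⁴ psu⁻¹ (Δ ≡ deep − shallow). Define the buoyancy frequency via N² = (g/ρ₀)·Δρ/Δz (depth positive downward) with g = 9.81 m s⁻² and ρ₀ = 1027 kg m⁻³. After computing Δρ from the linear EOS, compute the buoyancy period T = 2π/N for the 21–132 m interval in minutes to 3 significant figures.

10.0 min

ΔT = -3.6 K, ΔS = +0.45 psu (deep − shallow).
Δρ/ρ₀ = −αΔT + βΔS = 9.00 × 10⁻⁴ + 3.42 × 10⁻⁴ = 1.242 × 10⁻³, so Δρ ≈ 1.276 kg m⁻³.
N² = (g/ρ₀)·Δρ/Δz = g·(Δρ/ρ₀)/Δz = 9.81 × 1.242 × 10⁻³ / 111 = 1.0977 × 10⁻⁴ s⁻².
N = √(1.0977 × 10⁻⁴) = 0.010477 rad s⁻¹ → T = 2π/N = 599.71 s = 9.9952 min ≈ 10.0 min.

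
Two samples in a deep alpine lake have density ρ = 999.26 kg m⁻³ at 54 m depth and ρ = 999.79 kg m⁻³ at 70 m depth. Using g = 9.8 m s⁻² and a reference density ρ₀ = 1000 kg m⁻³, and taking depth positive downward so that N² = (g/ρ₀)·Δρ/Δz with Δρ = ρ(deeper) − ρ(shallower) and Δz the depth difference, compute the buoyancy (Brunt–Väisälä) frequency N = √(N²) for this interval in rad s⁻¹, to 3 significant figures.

Δρ = 999.79 − 999.26 = 0.53 kg m⁻³ over Δz = 70 − 54 = 16 m.
N² = (9.8/1000) × (0.53/16) = 3.2463 × 10⁻⁴ s⁻².
N = √(3.2463 × 10⁻⁴) = 0.018017 rad s⁻¹ ≈ 0.0180 rad s⁻¹.

0.0180 rad s⁻¹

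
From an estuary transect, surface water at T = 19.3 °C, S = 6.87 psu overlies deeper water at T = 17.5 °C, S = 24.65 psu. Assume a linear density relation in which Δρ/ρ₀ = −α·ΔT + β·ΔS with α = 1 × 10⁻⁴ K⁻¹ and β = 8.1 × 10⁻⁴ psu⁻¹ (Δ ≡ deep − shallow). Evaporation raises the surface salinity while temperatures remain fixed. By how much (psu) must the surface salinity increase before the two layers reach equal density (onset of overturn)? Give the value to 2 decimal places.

18.00 psu

Neutral buoyancy requires −α(T_deep − T_surf) + β(S_deep − S_surf′) = 0.
S_surf′ = S_deep − (α/β)·ΔT = 24.65 − (1 × 10⁻⁴/8.1 × 10⁻⁴)·(-1.8) = 24.8722 psu.
Increase required: 24.8722 − 6.87 = 18.0022 psu.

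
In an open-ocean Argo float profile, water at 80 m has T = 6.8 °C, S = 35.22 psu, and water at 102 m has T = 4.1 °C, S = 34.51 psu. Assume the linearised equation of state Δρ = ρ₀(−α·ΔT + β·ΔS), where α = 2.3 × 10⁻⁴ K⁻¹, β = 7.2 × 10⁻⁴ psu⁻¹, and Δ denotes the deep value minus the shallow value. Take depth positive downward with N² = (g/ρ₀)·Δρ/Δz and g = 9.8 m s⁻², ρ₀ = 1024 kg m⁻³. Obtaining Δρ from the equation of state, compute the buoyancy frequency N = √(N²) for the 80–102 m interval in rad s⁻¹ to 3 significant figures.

6.99 × 10⁻³ rad s⁻¹

ΔT = -2.7 K, ΔS = -0.71 psu (deep − shallow).
Δρ/ρ₀ = −αΔT + βΔS = 6.21 × 10⁻⁴ − 5.112 × 10⁻⁴ = 1.098 × 10⁻⁴, so Δρ ≈ 0.1124 kg m⁻³.
N² = (g/ρ₀)·Δρ/Δz = g·(Δρ/ρ₀)/Δz = 9.8 × 1.098 × 10⁻⁴ / 22 = 4.8911 × 10⁻⁵ s⁻².
N = √(4.8911 × 10⁻⁵) = 6.9936 × 10⁻³ rad s⁻¹ ≈ 6.99 × 10⁻³ rad s⁻¹.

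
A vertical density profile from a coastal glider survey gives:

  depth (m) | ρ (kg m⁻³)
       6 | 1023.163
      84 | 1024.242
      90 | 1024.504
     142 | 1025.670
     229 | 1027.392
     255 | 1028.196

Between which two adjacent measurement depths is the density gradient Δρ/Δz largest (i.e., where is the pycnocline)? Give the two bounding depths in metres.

Compute the density gradient over each adjacent pair:
  6–84 m: Δρ/Δz = 1.079/78 = 0.014 kg m⁻⁴
  84–90 m: Δρ/Δz = 0.262/6 = 0.044 kg m⁻⁴
  90–142 m: Δρ/Δz = 1.166/52 = 0.022 kg m⁻⁴
  142–229 m: Δρ/Δz = 1.722/87 = 0.020 kg m⁻⁴
  229–255 m: Δρ/Δz = 0.804/26 = 0.031 kg m⁻⁴
The largest gradient is in the 84–90 m interval — the pycnocline.

84–90 m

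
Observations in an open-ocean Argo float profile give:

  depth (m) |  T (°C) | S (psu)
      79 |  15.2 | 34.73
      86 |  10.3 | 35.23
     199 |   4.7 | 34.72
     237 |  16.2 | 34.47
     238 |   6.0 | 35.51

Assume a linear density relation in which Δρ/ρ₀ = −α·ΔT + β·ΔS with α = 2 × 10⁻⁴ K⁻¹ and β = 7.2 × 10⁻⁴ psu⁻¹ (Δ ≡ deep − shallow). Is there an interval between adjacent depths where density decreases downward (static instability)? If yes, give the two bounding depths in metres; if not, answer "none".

Evaluate Δρ/ρ₀ = −αΔT + βΔS across each adjacent pair:
  79–86 m: −αΔT+βΔS = −(2 × 10⁻⁴)(-4.9)+(7.2 × 10⁻⁴)(+0.50) = 1.3 × 10⁻³ → stable
  86–199 m: −αΔT+βΔS = −(2 × 10⁻⁴)(-5.6)+(7.2 × 10⁻⁴)(-0.51) = 7.5 × 10⁻⁴ → stable
  199–237 m: −αΔT+βΔS = −(2 × 10⁻⁴)(+11.5)+(7.2 × 10⁻⁴)(-0.25) = -2.5 × 10⁻³ → UNSTABLE
  237–238 m: −αΔT+βΔS = −(2 × 10⁻⁴)(-10.2)+(7.2 × 10⁻⁴)(+1.04) = 2.8 × 10⁻³ → stable
The 199–237 m interval has Δρ < 0: lighter water underlies denser water.

199–237 m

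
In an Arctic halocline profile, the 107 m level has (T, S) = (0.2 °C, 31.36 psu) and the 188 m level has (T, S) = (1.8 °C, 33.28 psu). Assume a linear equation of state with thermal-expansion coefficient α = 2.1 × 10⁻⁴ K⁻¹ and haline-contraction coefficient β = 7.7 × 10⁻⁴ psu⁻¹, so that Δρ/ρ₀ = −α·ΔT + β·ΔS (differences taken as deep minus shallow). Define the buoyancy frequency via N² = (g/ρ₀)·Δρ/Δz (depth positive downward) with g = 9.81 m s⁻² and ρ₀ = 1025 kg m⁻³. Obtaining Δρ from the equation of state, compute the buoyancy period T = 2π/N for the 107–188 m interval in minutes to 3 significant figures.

8.90 min

ΔT = +1.6 K, ΔS = +1.92 psu (deep − shallow).
Δρ/ρ₀ = −αΔT + βΔS = -3.36 × 10⁻⁴ + 1.4784 × 10⁻³ = 1.1424 × 10⁻³, so Δρ ≈ 1.171 kg m⁻³.
N² = (g/ρ₀)·Δρ/Δz = g·(Δρ/ρ₀)/Δz = 9.81 × 1.1424 × 10⁻³ / 81 = 1.3836 × 10⁻⁴ s⁻².
N = √(1.3836 × 10⁻⁴) = 0.011763 rad s⁻¹ → T = 2π/N = 534.15 s = 8.9025 min ≈ 8.90 min.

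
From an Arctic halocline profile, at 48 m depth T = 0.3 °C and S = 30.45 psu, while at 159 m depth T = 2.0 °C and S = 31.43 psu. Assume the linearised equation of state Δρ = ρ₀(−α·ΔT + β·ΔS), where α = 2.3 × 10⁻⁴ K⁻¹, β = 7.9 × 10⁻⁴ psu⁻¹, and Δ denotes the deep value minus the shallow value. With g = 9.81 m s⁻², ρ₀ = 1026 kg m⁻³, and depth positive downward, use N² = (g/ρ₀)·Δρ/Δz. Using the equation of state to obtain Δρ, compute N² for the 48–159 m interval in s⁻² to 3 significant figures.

3.39 × 10⁻⁵ s⁻²

ΔT = +1.7 K, ΔS = +0.98 psu (deep − shallow).
Δρ/ρ₀ = −αΔT + βΔS = -3.91 × 10⁻⁴ + 7.742 × 10⁻⁴ = 3.832 × 10⁻⁴, so Δρ ≈ 0.3932 kg m⁻³.
N² = (g/ρ₀)·Δρ/Δz = g·(Δρ/ρ₀)/Δz = 9.81 × 3.832 × 10⁻⁴ / 111 = 3.3867 × 10⁻⁵ s⁻² ≈ 3.39 × 10⁻⁵ s⁻².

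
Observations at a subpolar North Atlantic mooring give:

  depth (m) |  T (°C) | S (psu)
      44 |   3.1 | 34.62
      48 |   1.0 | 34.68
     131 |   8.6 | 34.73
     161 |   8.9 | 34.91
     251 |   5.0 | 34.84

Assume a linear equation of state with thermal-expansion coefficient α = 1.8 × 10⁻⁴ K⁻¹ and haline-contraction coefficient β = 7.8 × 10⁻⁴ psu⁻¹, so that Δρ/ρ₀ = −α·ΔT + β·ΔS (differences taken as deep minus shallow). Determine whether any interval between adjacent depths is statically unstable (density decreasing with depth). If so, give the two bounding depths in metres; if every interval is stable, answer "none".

48–131 m

Evaluate Δρ/ρ₀ = −αΔT + βΔS across each adjacent pair:
  44–48 m: −αΔT+βΔS = −(1.8 × 10⁻⁴)(-2.1)+(7.8 × 10⁻⁴)(+0.06) = 4.2 × 10⁻⁴ → stable
  48–131 m: −αΔT+βΔS = −(1.8 × 10⁻⁴)(+7.6)+(7.8 × 10⁻⁴)(+0.05) = -1.3 × 10⁻³ → UNSTABLE
  131–161 m: −αΔT+βΔS = −(1.8 × 10⁻⁴)(+0.3)+(7.8 × 10⁻⁴)(+0.18) = 8.6 × 10⁻⁵ → stable
  161–251 m: −αΔT+βΔS = −(1.8 × 10⁻⁴)(-3.9)+(7.8 × 10⁻⁴)(-0.07) = 6.5 × 10⁻⁴ → stable
The 48–131 m interval has Δρ < 0: lighter water underlies denser water.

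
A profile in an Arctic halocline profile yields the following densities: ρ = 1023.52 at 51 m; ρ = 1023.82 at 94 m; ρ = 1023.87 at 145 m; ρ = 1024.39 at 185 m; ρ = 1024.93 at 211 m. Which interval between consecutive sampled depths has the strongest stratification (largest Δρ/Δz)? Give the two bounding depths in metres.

185–211 m

Compute the density gradient over each adjacent pair:
  51–94 m: Δρ/Δz = 0.30/43 = 7.0 × 10⁻³ kg m⁻⁴
  94–145 m: Δρ/Δz = 0.05/51 = 9.8 × 10⁻⁴ kg m⁻⁴
  145–185 m: Δρ/Δz = 0.52/40 = 0.013 kg m⁻⁴
  185–211 m: Δρ/Δz = 0.54/26 = 0.021 kg m⁻⁴
The largest gradient is in the 185–211 m interval — the pycnocline.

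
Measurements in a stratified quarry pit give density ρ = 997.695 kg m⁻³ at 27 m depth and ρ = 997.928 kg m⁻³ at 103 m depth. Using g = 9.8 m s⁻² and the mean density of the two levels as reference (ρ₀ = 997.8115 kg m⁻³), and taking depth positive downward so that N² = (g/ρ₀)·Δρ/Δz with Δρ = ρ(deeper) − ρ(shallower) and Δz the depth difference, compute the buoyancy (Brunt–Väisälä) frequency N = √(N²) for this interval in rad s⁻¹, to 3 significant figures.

Δρ = 997.928 − 997.695 = 0.233 kg m⁻³ over Δz = 103 − 27 = 76 m.
N² = (9.8/997.8115) × (0.233/76) = 3.0111 × 10⁻⁵ s⁻².
N = √(3.0111 × 10⁻⁵) = 5.4873 × 10⁻³ rad s⁻¹ ≈ 5.49 × 10⁻³ rad s⁻¹.
N² > 0, so the interval is statically stable.

5.49 × 10⁻³ rad s⁻¹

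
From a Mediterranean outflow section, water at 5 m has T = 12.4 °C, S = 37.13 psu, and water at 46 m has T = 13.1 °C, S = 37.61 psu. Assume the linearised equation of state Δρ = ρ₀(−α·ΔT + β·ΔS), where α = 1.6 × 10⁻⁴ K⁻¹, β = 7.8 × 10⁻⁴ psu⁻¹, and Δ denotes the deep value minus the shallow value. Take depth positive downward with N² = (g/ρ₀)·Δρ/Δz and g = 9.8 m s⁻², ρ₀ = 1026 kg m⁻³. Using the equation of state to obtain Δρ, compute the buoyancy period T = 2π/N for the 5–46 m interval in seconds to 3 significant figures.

793 s

ΔT = +0.7 K, ΔS = +0.48 psu (deep − shallow).
Δρ/ρ₀ = −αΔT + βΔS = -1.12 × 10⁻⁴ + 3.744 × 10⁻⁴ = 2.624 × 10⁻⁴, so Δρ ≈ 0.2692 kg m⁻³.
N² = (g/ρ₀)·Δρ/Δz = g·(Δρ/ρ₀)/Δz = 9.8 × 2.624 × 10⁻⁴ / 41 = 6.2720 × 10⁻⁵ s⁻².
N = √(6.2720 × 10⁻⁵) = 7.9196 × 10⁻³ rad s⁻¹ → T = 2π/N = 793.37 s ≈ 793 s.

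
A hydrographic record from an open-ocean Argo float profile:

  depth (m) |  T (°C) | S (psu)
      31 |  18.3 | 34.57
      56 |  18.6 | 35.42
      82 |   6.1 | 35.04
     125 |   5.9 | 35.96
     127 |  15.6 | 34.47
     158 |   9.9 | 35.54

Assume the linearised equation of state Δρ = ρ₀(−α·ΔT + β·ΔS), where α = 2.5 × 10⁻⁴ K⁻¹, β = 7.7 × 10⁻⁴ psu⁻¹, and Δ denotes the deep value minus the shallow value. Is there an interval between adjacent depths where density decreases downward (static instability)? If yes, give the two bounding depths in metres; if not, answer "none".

Evaluate Δρ/ρ₀ = −αΔT + βΔS across each adjacent pair:
  31–56 m: −αΔT+βΔS = −(2.5 × 10⁻⁴)(+0.3)+(7.7 × 10⁻⁴)(+0.85) = 5.8 × 10⁻⁴ → stable
  56–82 m: −αΔT+βΔS = −(2.5 × 10⁻⁴)(-12.5)+(7.7 × 10⁻⁴)(-0.38) = 2.8 × 10⁻³ → stable
  82–125 m: −αΔT+βΔS = −(2.5 × 10⁻⁴)(-0.2)+(7.7 × 10⁻⁴)(+0.92) = 7.6 × 10⁻⁴ → stable
  125–127 m: −αΔT+βΔS = −(2.5 × 10⁻⁴)(+9.7)+(7.7 × 10⁻⁴)(-1.49) = -3.6 × 10⁻³ → UNSTABLE
  127–158 m: −αΔT+βΔS = −(2.5 × 10⁻⁴)(-5.7)+(7.7 × 10⁻⁴)(+1.07) = 2.2 × 10⁻³ → stable
The 125–127 m interval has Δρ < 0: lighter water underlies denser water.

125–127 m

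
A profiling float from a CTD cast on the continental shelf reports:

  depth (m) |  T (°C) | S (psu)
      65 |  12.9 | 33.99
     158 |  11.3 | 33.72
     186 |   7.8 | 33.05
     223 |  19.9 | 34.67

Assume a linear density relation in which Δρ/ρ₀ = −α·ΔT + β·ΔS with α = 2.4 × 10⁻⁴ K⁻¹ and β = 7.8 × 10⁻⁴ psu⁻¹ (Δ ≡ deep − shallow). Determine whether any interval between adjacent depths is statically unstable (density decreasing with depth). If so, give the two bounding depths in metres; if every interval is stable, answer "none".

Evaluate Δρ/ρ₀ = −αΔT + βΔS across each adjacent pair:
  65–158 m: −αΔT+βΔS = −(2.4 × 10⁻⁴)(-1.6)+(7.8 × 10⁻⁴)(-0.27) = 1.7 × 10⁻⁴ → stable
  158–186 m: −αΔT+βΔS = −(2.4 × 10⁻⁴)(-3.5)+(7.8 × 10⁻⁴)(-0.67) = 3.2 × 10⁻⁴ → stable
  186–223 m: −αΔT+βΔS = −(2.4 × 10⁻⁴)(+12.1)+(7.8 × 10⁻⁴)(+1.62) = -1.6 × 10⁻³ → UNSTABLE
The 186–223 m interval has Δρ < 0: lighter water underlies denser water.

186–223 m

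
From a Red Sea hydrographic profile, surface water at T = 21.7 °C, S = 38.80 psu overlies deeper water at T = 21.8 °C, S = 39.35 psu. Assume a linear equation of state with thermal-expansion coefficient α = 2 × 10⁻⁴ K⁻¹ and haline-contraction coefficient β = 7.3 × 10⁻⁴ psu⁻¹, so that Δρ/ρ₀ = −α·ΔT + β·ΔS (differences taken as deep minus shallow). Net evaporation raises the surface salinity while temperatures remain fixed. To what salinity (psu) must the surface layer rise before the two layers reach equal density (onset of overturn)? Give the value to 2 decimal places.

Neutral buoyancy requires −α(T_deep − T_surf) + β(S_deep − S_surf′) = 0.
S_surf′ = S_deep − (α/β)·ΔT = 39.35 − (2 × 10⁻⁴/7.3 × 10⁻⁴)·(+0.1) = 39.3226 psu.
Increase required: 39.3226 − 38.80 = 0.5226 psu.

39.32 psu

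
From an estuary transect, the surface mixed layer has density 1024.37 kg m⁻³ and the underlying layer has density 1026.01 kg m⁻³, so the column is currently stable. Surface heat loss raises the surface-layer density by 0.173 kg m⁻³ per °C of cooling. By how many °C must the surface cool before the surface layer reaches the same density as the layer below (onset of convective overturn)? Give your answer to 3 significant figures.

9.48 °C

Density deficit of the surface layer: 1026.01 − 1024.37 = 1.64 kg m⁻³.
Required change = 1.64 / 0.173 = 9.48 °C.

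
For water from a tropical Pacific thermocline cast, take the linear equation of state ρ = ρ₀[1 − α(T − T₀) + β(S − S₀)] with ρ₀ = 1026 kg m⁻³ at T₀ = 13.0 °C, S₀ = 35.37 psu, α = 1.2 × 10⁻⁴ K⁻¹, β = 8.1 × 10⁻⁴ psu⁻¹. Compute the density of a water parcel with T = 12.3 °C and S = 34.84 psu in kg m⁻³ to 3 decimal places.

1025.646 kg m⁻³

T − T₀ = -0.7 K, S − S₀ = -0.53 psu.
Bracket = 1 − α·(-0.7) + β·(-0.53) = 1 + (-3.453 × 10⁻⁴) = 0.9996547.
ρ = 1026 × 0.9996547 = 1025.646 kg m⁻³.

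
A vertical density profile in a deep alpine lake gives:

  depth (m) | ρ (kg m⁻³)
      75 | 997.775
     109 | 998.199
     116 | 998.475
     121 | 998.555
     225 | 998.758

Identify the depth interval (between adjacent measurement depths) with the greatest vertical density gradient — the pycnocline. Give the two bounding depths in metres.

109–116 m

Compute the density gradient over each adjacent pair:
  75–109 m: Δρ/Δz = 0.424/34 = 0.012 kg m⁻⁴
  109–116 m: Δρ/Δz = 0.276/7 = 0.039 kg m⁻⁴
  116–121 m: Δρ/Δz = 0.080/5 = 0.016 kg m⁻⁴
  121–225 m: Δρ/Δz = 0.203/104 = 2.0 × 10⁻³ kg m⁻⁴
The largest gradient is in the 109–116 m interval — the pycnocline.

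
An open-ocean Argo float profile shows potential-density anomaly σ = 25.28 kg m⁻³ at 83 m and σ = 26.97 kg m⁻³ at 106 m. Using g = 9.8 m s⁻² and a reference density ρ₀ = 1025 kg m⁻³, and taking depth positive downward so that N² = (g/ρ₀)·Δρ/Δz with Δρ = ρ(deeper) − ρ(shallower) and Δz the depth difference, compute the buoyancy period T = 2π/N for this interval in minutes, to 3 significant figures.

Δρ = 1026.97 − 1025.28 = 1.69 kg m⁻³ over Δz = 106 − 83 = 23 m.
N² = (9.8/1025) × (1.69/23) = 7.0252 × 10⁻⁴ s⁻².
N = √(7.0252 × 10⁻⁴) = 0.026505 rad s⁻¹, so T = 2π/N = 237.06 s = 3.9510 min ≈ 3.95 min.

3.95 min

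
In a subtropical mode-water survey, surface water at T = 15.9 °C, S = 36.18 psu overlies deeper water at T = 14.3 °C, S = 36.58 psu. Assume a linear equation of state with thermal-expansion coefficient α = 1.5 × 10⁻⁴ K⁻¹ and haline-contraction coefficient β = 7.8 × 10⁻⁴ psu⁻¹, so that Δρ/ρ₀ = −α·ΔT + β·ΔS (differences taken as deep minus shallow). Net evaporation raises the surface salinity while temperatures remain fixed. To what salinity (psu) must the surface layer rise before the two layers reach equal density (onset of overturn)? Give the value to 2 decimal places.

36.89 psu

Neutral buoyancy requires −α(T_deep − T_surf) + β(S_deep − S_surf′) = 0.
S_surf′ = S_deep − (α/β)·ΔT = 36.58 − (1.5 × 10⁻⁴/7.8 × 10⁻⁴)·(-1.6) = 36.8877 psu.
Increase required: 36.8877 − 36.18 = 0.7077 psu.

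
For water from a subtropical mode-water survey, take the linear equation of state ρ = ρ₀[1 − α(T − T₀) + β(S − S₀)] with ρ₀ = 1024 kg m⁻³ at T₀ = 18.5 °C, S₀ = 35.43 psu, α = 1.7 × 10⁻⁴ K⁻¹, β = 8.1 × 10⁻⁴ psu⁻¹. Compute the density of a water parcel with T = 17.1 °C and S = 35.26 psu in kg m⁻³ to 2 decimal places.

T − T₀ = -1.4 K, S − S₀ = -0.17 psu.
Bracket = 1 − α·(-1.4) + β·(-0.17) = 1 + (1.003 × 10⁻⁴) = 1.0001003.
ρ = 1024 × 1.0001003 = 1024.10 kg m⁻³.

1024.10 kg m⁻³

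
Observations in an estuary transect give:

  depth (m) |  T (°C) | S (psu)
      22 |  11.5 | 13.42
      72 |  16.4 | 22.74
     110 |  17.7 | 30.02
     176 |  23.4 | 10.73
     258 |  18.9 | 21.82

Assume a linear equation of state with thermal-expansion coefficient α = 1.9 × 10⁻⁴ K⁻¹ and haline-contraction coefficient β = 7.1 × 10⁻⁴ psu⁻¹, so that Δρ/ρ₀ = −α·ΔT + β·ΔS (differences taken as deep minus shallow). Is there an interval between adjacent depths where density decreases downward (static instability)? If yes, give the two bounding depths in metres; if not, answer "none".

Evaluate Δρ/ρ₀ = −αΔT + βΔS across each adjacent pair:
  22–72 m: −αΔT+βΔS = −(1.9 × 10⁻⁴)(+4.9)+(7.1 × 10⁻⁴)(+9.32) = 5.7 × 10⁻³ → stable
  72–110 m: −αΔT+βΔS = −(1.9 × 10⁻⁴)(+1.3)+(7.1 × 10⁻⁴)(+7.28) = 4.9 × 10⁻³ → stable
  110–176 m: −αΔT+βΔS = −(1.9 × 10⁻⁴)(+5.7)+(7.1 × 10⁻⁴)(-19.29) = -0.015 → UNSTABLE
  176–258 m: −αΔT+βΔS = −(1.9 × 10⁻⁴)(-4.5)+(7.1 × 10⁻⁴)(+11.09) = 8.7 × 10⁻³ → stable
The 110–176 m interval has Δρ < 0: lighter water underlies denser water.

110–176 m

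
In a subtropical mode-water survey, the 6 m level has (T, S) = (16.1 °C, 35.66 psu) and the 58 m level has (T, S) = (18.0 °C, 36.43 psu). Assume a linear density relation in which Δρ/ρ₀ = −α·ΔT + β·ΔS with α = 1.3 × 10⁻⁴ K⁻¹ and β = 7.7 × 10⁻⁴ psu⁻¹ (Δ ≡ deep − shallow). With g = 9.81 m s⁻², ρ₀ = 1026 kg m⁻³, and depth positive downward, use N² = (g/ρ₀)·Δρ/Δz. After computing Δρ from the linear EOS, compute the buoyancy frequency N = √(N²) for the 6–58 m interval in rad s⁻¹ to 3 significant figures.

ΔT = +1.9 K, ΔS = +0.77 psu (deep − shallow).
Δρ/ρ₀ = −αΔT + βΔS = -2.47 × 10⁻⁴ + 5.929 × 10⁻⁴ = 3.459 × 10⁻⁴, so Δρ ≈ 0.3549 kg m⁻³.
N² = (g/ρ₀)·Δρ/Δz = g·(Δρ/ρ₀)/Δz = 9.81 × 3.459 × 10⁻⁴ / 52 = 6.5255 × 10⁻⁵ s⁻².
N = √(6.5255 × 10⁻⁵) = 8.0781 × 10⁻³ rad s⁻¹ ≈ 8.08 × 10⁻³ rad s⁻¹.

8.08 × 10⁻³ rad s⁻¹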